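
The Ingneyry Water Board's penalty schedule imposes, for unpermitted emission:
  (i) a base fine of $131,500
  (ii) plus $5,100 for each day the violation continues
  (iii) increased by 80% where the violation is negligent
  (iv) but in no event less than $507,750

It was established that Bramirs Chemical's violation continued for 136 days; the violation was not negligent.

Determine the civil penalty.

$825,100

Per-day component: 136 × $5,100 = $693,600
Base plus per-day: $131,500 + $693,600 = $825,100
The violation was not negligent: no 80% increase.
Minimum $507,750: $825,100 meets the minimum, no increase.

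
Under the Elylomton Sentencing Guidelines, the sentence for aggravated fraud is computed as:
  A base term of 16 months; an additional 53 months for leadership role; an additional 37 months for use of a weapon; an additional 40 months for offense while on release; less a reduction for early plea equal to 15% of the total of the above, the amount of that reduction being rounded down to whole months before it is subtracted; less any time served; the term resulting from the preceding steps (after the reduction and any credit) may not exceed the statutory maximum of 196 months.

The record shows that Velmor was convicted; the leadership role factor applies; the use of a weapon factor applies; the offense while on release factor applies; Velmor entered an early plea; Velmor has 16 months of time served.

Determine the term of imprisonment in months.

109 months

Leadership role enhancement: +53 months
Use of a weapon enhancement: +37 months
Offense while on release enhancement: +40 months
Adjusted term: 16 months + 53 months + 37 months + 40 months = 146 months
Early plea reduction: 15% of 146 months = 21 months (rounded down)
After reduction: 146 − 21 = 125 months
Less time served: 125 months − 16 months = 109 months
Cap at 196 months: 109 months is within the cap, no reduction.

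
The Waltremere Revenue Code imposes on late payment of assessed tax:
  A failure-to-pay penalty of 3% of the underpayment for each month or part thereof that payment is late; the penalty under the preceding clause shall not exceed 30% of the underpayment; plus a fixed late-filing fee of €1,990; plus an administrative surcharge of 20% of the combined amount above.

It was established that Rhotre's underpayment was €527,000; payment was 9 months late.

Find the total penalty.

Accrued rate: 3% × 9 = 27%, capped at 30% → 27%
Failure-to-pay penalty: 27% of €527,000 = €142,290
Penalty before surcharge: €142,290 + €1,990 = €144,280
Administrative surcharge: 20% of €144,280 = €28,856
Total penalty: €144,280 + €28,856 = €173,136

€173,136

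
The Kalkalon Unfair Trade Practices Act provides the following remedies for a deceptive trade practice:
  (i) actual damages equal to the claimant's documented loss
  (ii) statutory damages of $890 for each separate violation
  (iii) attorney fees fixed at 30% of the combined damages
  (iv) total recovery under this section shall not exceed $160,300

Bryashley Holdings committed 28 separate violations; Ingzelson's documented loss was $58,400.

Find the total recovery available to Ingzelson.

$108,316

Statutory damages: 28 × $890 = $24,920
Combined damages: $58,400 + $24,920 = $83,320
Attorney fees: 30% of $83,320 = $24,996
Total before cap: $83,320 + $24,996 = $108,316
Cap at $160,300: $108,316 is within the cap, no reduction.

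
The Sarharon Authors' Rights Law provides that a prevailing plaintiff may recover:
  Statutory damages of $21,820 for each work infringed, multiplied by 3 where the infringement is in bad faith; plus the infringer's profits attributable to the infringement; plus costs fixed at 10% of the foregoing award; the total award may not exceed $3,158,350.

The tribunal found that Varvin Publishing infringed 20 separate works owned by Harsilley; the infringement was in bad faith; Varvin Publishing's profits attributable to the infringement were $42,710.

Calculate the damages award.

$1,487,101

Statutory damages: 20 × $21,820 = $436,400
Trebled: 3 × $436,400 = $1,309,200
Combined award: $1,309,200 + $42,710 = $1,351,910
Costs: 10% of $1,351,910 = $135,191
Award plus costs: $1,351,910 + $135,191 = $1,487,101
Cap at $3,158,350: $1,487,101 is within the cap, no reduction.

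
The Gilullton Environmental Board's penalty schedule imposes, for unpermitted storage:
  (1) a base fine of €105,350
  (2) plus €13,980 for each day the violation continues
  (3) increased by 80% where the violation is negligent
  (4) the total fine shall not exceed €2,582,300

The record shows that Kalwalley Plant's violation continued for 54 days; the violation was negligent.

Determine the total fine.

Per-day component: 54 × €13,980 = €754,920
Base plus per-day: €105,350 + €754,920 = €860,270
Enhancement: 80% of €860,270 = €688,216
Enhanced fine: €860,270 + €688,216 = €1,548,486
Cap at €2,582,300: €1,548,486 is within the cap, no reduction.

€1,548,486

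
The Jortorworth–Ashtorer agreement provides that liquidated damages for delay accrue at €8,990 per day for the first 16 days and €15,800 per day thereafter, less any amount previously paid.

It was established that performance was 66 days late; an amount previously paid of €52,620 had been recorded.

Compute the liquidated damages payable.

€881,220

First 16 days: 16 × €8,990 = €143,840
Remaining days: (66 − 16) × €15,800 = €790,000
Accrued per-day damages: €143,840 + €790,000 = €933,840
Less amount previously paid: €933,840 − €52,620 = €881,220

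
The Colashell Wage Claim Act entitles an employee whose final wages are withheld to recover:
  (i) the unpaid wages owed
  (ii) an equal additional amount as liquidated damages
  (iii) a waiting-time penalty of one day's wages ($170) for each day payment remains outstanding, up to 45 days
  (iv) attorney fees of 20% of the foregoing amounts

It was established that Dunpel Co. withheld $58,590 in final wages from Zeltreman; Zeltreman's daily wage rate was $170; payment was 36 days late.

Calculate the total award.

Liquidated damages (equal amount): $58,590
Penalty days: min(36, 45) = 36
Waiting-time penalty: 36 × $170 = $6,120
Subtotal: $58,590 + $58,590 + $6,120 = $123,300
Attorney fees: 20% of $123,300 = $24,660
Total award: $123,300 + $24,660 = $147,960

$147,960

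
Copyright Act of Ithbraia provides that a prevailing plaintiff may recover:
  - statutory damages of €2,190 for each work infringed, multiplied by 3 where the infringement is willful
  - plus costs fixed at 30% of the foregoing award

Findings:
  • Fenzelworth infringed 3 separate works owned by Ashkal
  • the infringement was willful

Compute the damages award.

Statutory damages: 3 × €2,190 = €6,570
Trebled: 3 × €6,570 = €19,710
Costs: 30% of €19,710 = €5,913
Award plus costs: €19,710 + €5,913 = €25,623

€25,623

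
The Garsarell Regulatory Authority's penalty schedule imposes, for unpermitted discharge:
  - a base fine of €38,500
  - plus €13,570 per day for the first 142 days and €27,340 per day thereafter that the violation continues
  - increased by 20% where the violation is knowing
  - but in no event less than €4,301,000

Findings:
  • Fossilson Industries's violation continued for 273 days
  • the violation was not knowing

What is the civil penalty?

€5,546,980

First 142 days: 142 × €13,570 = €1,926,940
Remaining days: (273 − 142) × €27,340 = €3,581,540
Per-day component: €1,926,940 + €3,581,540 = €5,508,480
Base plus per-day: €38,500 + €5,508,480 = €5,546,980
The violation was not knowing: no 20% increase.
Minimum €4,301,000: €5,546,980 meets the minimum, no increase.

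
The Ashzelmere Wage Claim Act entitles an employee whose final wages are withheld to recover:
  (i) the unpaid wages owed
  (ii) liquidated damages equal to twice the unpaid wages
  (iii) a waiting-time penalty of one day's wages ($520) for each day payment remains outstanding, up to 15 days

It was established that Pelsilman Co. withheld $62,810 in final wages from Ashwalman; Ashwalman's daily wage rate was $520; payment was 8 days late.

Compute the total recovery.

Doubled: 2 × $62,810 = $125,620
Penalty days: min(8, 15) = 8
Waiting-time penalty: 8 × $520 = $4,160
Total award: $62,810 + $125,620 + $4,160 = $192,590

$192,590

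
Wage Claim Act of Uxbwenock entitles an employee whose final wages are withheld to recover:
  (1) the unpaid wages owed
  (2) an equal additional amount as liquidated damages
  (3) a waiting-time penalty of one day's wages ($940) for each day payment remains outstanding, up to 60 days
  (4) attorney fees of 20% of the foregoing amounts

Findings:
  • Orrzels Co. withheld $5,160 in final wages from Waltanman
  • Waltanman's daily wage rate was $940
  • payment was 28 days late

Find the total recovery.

Liquidated damages (equal amount): $5,160
Penalty days: min(28, 60) = 28
Waiting-time penalty: 28 × $940 = $26,320
Subtotal: $5,160 + $5,160 + $26,320 = $36,640
Attorney fees: 20% of $36,640 = $7,328
Total award: $36,640 + $7,328 = $43,968

$43,968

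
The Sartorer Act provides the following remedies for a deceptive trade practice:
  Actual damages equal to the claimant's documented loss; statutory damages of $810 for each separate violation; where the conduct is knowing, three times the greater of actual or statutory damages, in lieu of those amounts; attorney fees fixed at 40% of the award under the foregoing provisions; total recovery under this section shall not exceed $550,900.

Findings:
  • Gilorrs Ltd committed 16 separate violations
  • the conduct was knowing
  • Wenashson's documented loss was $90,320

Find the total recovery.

Statutory damages: 16 × $810 = $12,960
Greater of actual damages ($90,320) or statutory damages ($12,960): $90,320
Trebled: 3 × $90,320 = $270,960
Attorney fees: 40% of $270,960 = $108,384
Total before cap: $270,960 + $108,384 = $379,344
Cap at $550,900: $379,344 is within the cap, no reduction.

$379,344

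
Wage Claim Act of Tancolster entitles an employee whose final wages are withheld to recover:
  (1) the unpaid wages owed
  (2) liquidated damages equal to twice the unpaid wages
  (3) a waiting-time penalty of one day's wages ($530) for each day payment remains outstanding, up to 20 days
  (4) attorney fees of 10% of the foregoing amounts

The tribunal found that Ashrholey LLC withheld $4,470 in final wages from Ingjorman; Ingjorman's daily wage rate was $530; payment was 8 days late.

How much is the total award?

$19,415

Doubled: 2 × $4,470 = $8,940
Penalty days: min(8, 20) = 8
Waiting-time penalty: 8 × $530 = $4,240
Subtotal: $4,470 + $8,940 + $4,240 = $17,650
Attorney fees: 10% of $17,650 = $1,765
Total award: $17,650 + $1,765 = $19,415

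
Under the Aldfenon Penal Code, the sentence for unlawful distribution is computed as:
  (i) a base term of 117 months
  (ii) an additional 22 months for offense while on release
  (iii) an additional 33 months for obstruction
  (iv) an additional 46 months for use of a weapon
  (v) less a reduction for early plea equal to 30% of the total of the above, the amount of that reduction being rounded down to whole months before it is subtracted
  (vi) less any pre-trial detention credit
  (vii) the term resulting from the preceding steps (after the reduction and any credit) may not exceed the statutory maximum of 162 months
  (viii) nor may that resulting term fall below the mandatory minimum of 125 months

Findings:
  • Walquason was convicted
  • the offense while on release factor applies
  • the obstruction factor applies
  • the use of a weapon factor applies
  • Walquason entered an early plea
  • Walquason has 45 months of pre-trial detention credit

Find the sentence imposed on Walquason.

Offense while on release enhancement: +22 months
Obstruction enhancement: +33 months
Use of a weapon enhancement: +46 months
Adjusted term: 117 months + 22 months + 33 months + 46 months = 218 months
Early plea reduction: 30% of 218 months = 65 months (rounded down)
After reduction: 218 − 65 = 153 months
Less pre-trial detention credit: 153 months − 45 months = 108 months
Cap at 162 months: 108 months is within the cap, no reduction.
Minimum 125 months: 108 months is below the minimum → 125 months

Sentence: 125 months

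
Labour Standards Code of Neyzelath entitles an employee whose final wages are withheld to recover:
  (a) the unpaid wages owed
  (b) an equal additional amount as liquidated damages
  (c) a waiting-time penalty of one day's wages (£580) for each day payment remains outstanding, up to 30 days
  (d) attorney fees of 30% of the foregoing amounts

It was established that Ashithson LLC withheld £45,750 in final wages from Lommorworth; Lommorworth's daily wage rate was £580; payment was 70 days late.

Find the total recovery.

£141,570

Liquidated damages (equal amount): £45,750
Penalty days: min(70, 30) = 30
Waiting-time penalty: 30 × £580 = £17,400
Subtotal: £45,750 + £45,750 + £17,400 = £108,900
Attorney fees: 30% of £108,900 = £32,670
Total award: £108,900 + £32,670 = £141,570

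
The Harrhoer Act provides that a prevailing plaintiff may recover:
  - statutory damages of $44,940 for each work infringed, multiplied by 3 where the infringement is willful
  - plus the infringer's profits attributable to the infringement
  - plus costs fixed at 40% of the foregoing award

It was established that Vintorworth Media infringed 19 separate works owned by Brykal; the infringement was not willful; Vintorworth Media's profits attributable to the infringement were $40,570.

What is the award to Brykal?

Award: $1,252,202

Statutory damages: 19 × $44,940 = $853,860
Infringement not willful: no ×3 enhancement.
Combined award: $853,860 + $40,570 = $894,430
Costs: 40% of $894,430 = $357,772
Award plus costs: $894,430 + $357,772 = $1,252,202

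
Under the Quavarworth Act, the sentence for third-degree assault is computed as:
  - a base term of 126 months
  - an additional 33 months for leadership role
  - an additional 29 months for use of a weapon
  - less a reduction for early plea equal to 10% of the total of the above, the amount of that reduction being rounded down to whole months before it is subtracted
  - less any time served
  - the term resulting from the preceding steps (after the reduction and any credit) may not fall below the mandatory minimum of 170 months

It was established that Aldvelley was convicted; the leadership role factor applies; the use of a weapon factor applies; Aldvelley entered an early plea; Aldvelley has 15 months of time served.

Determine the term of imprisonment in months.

Leadership role enhancement: +33 months
Use of a weapon enhancement: +29 months
Adjusted term: 126 months + 33 months + 29 months = 188 months
Early plea reduction: 10% of 188 months = 18 months (rounded down)
After reduction: 188 − 18 = 170 months
Less time served: 170 months − 15 months = 155 months
Minimum 170 months: 155 months is below the minimum → 170 months

170 months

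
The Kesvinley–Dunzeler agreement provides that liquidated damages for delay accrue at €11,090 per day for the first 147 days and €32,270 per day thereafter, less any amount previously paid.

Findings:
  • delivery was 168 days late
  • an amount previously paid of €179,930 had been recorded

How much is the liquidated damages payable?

First 147 days: 147 × €11,090 = €1,630,230
Remaining days: (168 − 147) × €32,270 = €677,670
Accrued per-day damages: €1,630,230 + €677,670 = €2,307,900
Less amount previously paid: €2,307,900 − €179,930 = €2,127,970

€2,127,970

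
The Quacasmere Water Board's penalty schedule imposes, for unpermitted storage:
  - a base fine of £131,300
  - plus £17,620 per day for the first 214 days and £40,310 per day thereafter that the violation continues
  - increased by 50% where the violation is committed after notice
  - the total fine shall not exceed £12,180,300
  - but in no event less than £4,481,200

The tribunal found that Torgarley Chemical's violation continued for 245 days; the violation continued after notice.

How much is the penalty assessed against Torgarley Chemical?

£7,727,385

First 214 days: 214 × £17,620 = £3,770,680
Remaining days: (245 − 214) × £40,310 = £1,249,610
Per-day component: £3,770,680 + £1,249,610 = £5,020,290
Base plus per-day: £131,300 + £5,020,290 = £5,151,590
Enhancement: 50% of £5,151,590 = £2,575,795
Enhanced fine: £5,151,590 + £2,575,795 = £7,727,385
Cap at £12,180,300: £7,727,385 is within the cap, no reduction.
Minimum £4,481,200: £7,727,385 meets the minimum, no increase.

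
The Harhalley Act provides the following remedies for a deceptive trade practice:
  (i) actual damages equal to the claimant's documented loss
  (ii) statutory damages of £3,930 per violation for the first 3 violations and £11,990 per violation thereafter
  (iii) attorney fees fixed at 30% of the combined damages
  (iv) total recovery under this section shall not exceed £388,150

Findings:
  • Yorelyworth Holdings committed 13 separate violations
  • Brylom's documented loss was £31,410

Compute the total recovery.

First 3 violations: 3 × £3,930 = £11,790
Remaining violations: (13 − 3) × £11,990 = £119,900
Statutory damages: £11,790 + £119,900 = £131,690
Combined damages: £31,410 + £131,690 = £163,100
Attorney fees: 30% of £163,100 = £48,930
Total before cap: £163,100 + £48,930 = £212,030
Cap at £388,150: £212,030 is within the cap, no reduction.

£212,030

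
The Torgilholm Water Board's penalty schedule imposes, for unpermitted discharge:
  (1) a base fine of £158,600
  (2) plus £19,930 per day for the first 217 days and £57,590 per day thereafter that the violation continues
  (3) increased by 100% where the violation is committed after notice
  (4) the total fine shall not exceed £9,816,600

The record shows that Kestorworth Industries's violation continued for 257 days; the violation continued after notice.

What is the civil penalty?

Civil penalty: £9,816,600

First 217 days: 217 × £19,930 = £4,324,810
Remaining days: (257 − 217) × £57,590 = £2,303,600
Per-day component: £4,324,810 + £2,303,600 = £6,628,410
Base plus per-day: £158,600 + £6,628,410 = £6,787,010
Enhancement: 100% of £6,787,010 = £6,787,010
Enhanced fine: £6,787,010 + £6,787,010 = £13,574,020
Cap at £9,816,600: £13,574,020 exceeds the cap → £9,816,600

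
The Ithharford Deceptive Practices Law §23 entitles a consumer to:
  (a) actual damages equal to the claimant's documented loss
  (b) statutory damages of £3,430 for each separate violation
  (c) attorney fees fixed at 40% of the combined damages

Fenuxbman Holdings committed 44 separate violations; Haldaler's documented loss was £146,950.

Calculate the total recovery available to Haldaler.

Statutory damages: 44 × £3,430 = £150,920
Combined damages: £146,950 + £150,920 = £297,870
Attorney fees: 40% of £297,870 = £119,148
Total recovery: £297,870 + £119,148 = £417,018

£417,018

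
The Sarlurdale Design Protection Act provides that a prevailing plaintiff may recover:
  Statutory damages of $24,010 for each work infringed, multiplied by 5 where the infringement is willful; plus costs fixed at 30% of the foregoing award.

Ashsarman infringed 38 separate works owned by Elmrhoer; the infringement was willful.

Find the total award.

Statutory damages: 38 × $24,010 = $912,380
Multiplied by 5: 5 × $912,380 = $4,561,900
Costs: 30% of $4,561,900 = $1,368,570
Award plus costs: $4,561,900 + $1,368,570 = $5,930,470

$5,930,470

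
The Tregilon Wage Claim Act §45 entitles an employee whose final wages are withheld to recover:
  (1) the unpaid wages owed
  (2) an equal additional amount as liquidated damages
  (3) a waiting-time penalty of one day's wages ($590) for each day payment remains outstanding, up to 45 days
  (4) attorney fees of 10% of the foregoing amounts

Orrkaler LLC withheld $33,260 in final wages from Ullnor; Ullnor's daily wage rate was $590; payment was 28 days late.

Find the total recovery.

$91,344

Liquidated damages (equal amount): $33,260
Penalty days: min(28, 45) = 28
Waiting-time penalty: 28 × $590 = $16,520
Subtotal: $33,260 + $33,260 + $16,520 = $83,040
Attorney fees: 10% of $83,040 = $8,304
Total award: $83,040 + $8,304 = $91,344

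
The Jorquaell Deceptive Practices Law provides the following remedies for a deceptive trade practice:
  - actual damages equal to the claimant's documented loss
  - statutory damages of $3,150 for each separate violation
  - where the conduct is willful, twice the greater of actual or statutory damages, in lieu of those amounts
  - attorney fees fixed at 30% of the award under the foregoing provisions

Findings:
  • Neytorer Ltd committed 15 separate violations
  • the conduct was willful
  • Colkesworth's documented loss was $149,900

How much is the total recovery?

$389,740

Statutory damages: 15 × $3,150 = $47,250
Greater of actual damages ($149,900) or statutory damages ($47,250): $149,900
Doubled: 2 × $149,900 = $299,800
Attorney fees: 30% of $299,800 = $89,940
Total recovery: $299,800 + $89,940 = $389,740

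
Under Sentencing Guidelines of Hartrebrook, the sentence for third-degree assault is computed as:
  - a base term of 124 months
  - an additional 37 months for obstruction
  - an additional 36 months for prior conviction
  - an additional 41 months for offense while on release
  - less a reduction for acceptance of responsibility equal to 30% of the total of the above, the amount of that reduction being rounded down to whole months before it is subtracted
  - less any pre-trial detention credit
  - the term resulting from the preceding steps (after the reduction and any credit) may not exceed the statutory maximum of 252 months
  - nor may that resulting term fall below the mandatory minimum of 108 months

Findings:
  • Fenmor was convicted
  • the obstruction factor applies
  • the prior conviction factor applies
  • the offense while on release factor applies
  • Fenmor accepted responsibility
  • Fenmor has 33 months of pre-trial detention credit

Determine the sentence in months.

Obstruction enhancement: +37 months
Prior conviction enhancement: +36 months
Offense while on release enhancement: +41 months
Adjusted term: 124 months + 37 months + 36 months + 41 months = 238 months
Acceptance of responsibility reduction: 30% of 238 months = 71 months (rounded down)
After reduction: 238 − 71 = 167 months
Less pre-trial detention credit: 167 months − 33 months = 134 months
Cap at 252 months: 134 months is within the cap, no reduction.
Minimum 108 months: 134 months meets the minimum, no increase.

134 months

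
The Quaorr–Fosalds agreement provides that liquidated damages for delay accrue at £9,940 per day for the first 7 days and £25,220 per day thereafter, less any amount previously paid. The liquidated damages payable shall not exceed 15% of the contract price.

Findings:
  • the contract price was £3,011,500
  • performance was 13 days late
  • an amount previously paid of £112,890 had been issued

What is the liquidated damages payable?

First 7 days: 7 × £9,940 = £69,580
Remaining days: (13 − 7) × £25,220 = £151,320
Accrued per-day damages: £69,580 + £151,320 = £220,900
Less amount previously paid: £220,900 − £112,890 = £108,010
Cap: 15% of £3,011,500 = £451,725
Cap at £451,725: £108,010 is within the cap, no reduction.

£108,010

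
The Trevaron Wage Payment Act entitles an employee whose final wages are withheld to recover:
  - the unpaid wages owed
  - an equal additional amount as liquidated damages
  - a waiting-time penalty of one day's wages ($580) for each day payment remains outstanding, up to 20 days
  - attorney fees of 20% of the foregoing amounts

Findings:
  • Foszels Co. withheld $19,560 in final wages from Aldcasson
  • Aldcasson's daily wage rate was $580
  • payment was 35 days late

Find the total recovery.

Liquidated damages (equal amount): $19,560
Penalty days: min(35, 20) = 20
Waiting-time penalty: 20 × $580 = $11,600
Subtotal: $19,560 + $19,560 + $11,600 = $50,720
Attorney fees: 20% of $50,720 = $10,144
Total award: $50,720 + $10,144 = $60,864

Total award: $60,864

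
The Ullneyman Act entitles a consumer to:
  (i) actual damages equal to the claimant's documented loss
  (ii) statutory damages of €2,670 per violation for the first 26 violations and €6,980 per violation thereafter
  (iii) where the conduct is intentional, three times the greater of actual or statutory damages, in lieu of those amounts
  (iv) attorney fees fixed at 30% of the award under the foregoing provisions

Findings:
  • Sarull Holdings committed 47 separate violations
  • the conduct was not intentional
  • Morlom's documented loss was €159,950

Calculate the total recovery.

€488,735

First 26 violations: 26 × €2,670 = €69,420
Remaining violations: (47 − 26) × €6,980 = €146,580
Statutory damages: €69,420 + €146,580 = €216,000
Conduct not intentional: the in-lieu enhancement does not apply.
Actual plus statutory damages: €159,950 + €216,000 = €375,950
Attorney fees: 30% of €375,950 = €112,785
Total recovery: €375,950 + €112,785 = €488,735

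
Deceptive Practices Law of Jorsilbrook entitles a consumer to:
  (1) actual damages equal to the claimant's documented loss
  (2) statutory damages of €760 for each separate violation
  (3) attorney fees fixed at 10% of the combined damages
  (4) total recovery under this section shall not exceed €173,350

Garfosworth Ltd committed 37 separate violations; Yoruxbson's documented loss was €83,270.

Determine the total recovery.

Statutory damages: 37 × €760 = €28,120
Combined damages: €83,270 + €28,120 = €111,390
Attorney fees: 10% of €111,390 = €11,139
Total before cap: €111,390 + €11,139 = €122,529
Cap at €173,350: €122,529 is within the cap, no reduction.

€122,529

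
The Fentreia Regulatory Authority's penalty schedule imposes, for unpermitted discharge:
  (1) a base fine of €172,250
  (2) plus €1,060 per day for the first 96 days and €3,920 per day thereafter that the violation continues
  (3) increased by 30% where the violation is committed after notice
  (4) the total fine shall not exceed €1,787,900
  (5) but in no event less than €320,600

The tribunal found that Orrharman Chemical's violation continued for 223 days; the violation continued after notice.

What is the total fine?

First 96 days: 96 × €1,060 = €101,760
Remaining days: (223 − 96) × €3,920 = €497,840
Per-day component: €101,760 + €497,840 = €599,600
Base plus per-day: €172,250 + €599,600 = €771,850
Enhancement: 30% of €771,850 = €231,555
Enhanced fine: €771,850 + €231,555 = €1,003,405
Cap at €1,787,900: €1,003,405 is within the cap, no reduction.
Minimum €320,600: €1,003,405 meets the minimum, no increase.

€1,003,405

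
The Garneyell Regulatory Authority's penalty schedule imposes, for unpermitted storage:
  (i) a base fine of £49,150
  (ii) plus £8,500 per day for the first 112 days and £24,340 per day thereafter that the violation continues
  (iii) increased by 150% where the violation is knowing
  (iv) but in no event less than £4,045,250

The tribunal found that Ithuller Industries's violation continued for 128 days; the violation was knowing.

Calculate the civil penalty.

Civil penalty: £4,045,250

First 112 days: 112 × £8,500 = £952,000
Remaining days: (128 − 112) × £24,340 = £389,440
Per-day component: £952,000 + £389,440 = £1,341,440
Base plus per-day: £49,150 + £1,341,440 = £1,390,590
Enhancement: 150% of £1,390,590 = £2,085,885
Enhanced fine: £1,390,590 + £2,085,885 = £3,476,475
Minimum £4,045,250: £3,476,475 is below the minimum → £4,045,250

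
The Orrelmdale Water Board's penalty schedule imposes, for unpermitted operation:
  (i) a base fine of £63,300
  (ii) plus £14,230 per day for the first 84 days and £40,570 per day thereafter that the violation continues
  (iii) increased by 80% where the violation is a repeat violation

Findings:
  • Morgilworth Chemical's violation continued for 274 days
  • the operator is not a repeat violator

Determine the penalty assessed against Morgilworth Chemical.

First 84 days: 84 × £14,230 = £1,195,320
Remaining days: (274 − 84) × £40,570 = £7,708,300
Per-day component: £1,195,320 + £7,708,300 = £8,903,620
Base plus per-day: £63,300 + £8,903,620 = £8,966,920
The operator is not a repeat violator: no 80% increase.

£8,966,920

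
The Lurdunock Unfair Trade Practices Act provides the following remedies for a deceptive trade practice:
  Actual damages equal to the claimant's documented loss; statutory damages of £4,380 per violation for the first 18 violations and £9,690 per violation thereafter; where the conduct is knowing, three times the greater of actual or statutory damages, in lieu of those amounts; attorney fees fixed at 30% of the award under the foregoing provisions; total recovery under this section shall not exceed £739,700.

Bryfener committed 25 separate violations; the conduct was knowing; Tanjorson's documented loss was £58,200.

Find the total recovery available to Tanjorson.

First 18 violations: 18 × £4,380 = £78,840
Remaining violations: (25 − 18) × £9,690 = £67,830
Statutory damages: £78,840 + £67,830 = £146,670
Greater of actual damages (£58,200) or statutory damages (£146,670): £146,670
Trebled: 3 × £146,670 = £440,010
Attorney fees: 30% of £440,010 = £132,003
Total before cap: £440,010 + £132,003 = £572,013
Cap at £739,700: £572,013 is within the cap, no reduction.

Total recovery: £572,013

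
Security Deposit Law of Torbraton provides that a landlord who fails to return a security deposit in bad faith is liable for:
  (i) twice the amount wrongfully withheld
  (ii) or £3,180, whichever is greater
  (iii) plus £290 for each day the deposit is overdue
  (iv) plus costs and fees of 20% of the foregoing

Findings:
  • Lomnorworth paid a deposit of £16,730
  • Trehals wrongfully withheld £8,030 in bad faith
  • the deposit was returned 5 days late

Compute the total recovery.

£21,012

Doubled: 2 × £8,030 = £16,060
Minimum £3,180: £16,060 meets the minimum, no increase.
Late-return penalty: 5 × £290 = £1,450
Damages plus late penalty: £16,060 + £1,450 = £17,510
Costs and fees: 20% of £17,510 = £3,502
Total recovery: £17,510 + £3,502 = £21,012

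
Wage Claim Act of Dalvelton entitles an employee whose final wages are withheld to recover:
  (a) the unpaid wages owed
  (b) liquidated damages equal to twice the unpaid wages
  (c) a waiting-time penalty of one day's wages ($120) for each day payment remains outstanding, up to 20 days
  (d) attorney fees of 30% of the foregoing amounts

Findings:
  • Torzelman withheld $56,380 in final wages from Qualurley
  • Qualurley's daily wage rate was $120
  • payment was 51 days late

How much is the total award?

$223,002

Doubled: 2 × $56,380 = $112,760
Penalty days: min(51, 20) = 20
Waiting-time penalty: 20 × $120 = $2,400
Subtotal: $56,380 + $112,760 + $2,400 = $171,540
Attorney fees: 30% of $171,540 = $51,462
Total award: $171,540 + $51,462 = $223,002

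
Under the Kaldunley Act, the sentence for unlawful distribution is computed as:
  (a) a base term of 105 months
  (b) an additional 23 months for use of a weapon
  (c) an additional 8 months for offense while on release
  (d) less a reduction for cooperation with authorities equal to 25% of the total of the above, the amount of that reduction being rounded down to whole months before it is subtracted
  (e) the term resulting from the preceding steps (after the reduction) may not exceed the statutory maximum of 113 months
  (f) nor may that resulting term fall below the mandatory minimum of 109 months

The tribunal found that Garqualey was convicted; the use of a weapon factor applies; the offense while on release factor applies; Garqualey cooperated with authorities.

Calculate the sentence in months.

109 months

Use of a weapon enhancement: +23 months
Offense while on release enhancement: +8 months
Adjusted term: 105 months + 23 months + 8 months = 136 months
Cooperation with authorities reduction: 25% of 136 months = 34 months (rounded down)
After reduction: 136 − 34 = 102 months
Cap at 113 months: 102 months is within the cap, no reduction.
Minimum 109 months: 102 months is below the minimum → 109 months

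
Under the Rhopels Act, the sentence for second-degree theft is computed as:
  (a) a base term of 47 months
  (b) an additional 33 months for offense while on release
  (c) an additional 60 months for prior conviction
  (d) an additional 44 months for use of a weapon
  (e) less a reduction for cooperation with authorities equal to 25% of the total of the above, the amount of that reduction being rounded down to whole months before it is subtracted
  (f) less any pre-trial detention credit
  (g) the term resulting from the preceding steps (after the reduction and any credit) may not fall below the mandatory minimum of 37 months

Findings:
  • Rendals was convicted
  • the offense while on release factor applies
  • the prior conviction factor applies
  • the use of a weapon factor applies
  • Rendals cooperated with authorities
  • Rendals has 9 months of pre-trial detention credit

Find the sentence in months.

129 months

Offense while on release enhancement: +33 months
Prior conviction enhancement: +60 months
Use of a weapon enhancement: +44 months
Adjusted term: 47 months + 33 months + 60 months + 44 months = 184 months
Cooperation with authorities reduction: 25% of 184 months = 46 months (rounded down)
After reduction: 184 − 46 = 138 months
Less pre-trial detention credit: 138 months − 9 months = 129 months
Minimum 37 months: 129 months meets the minimum, no increase.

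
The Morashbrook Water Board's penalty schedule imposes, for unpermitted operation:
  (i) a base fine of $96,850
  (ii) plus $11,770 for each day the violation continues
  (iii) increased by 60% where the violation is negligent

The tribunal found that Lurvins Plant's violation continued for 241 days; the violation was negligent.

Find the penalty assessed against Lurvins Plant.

Per-day component: 241 × $11,770 = $2,836,570
Base plus per-day: $96,850 + $2,836,570 = $2,933,420
Enhancement: 60% of $2,933,420 = $1,760,052
Enhanced fine: $2,933,420 + $1,760,052 = $4,693,472

$4,693,472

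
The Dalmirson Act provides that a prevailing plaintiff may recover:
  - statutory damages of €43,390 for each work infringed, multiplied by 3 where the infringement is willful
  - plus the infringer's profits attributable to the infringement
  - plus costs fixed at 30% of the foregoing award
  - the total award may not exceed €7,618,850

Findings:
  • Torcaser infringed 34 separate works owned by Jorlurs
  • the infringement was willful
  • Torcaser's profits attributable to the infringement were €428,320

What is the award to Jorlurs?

€6,310,330

Statutory damages: 34 × €43,390 = €1,475,260
Trebled: 3 × €1,475,260 = €4,425,780
Combined award: €4,425,780 + €428,320 = €4,854,100
Costs: 30% of €4,854,100 = €1,456,230
Award plus costs: €4,854,100 + €1,456,230 = €6,310,330
Cap at €7,618,850: €6,310,330 is within the cap, no reduction.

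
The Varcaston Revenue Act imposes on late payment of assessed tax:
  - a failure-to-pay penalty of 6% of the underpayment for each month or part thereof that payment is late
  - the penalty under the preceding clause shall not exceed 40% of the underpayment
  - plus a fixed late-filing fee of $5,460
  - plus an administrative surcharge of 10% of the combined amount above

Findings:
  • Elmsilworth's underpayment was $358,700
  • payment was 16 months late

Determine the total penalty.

Penalty: $163,834

Accrued rate: 6% × 16 = 96%, capped at 40% → 40%
Failure-to-pay penalty: 40% of $358,700 = $143,480
Penalty before surcharge: $143,480 + $5,460 = $148,940
Administrative surcharge: 10% of $148,940 = $14,894
Total penalty: $148,940 + $14,894 = $163,834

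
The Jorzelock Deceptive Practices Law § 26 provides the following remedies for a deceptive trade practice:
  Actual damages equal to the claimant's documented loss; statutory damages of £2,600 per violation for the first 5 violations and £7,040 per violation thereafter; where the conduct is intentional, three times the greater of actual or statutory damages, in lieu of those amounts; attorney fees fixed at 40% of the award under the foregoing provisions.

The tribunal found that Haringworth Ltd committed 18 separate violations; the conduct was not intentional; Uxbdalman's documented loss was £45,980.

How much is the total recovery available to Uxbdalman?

First 5 violations: 5 × £2,600 = £13,000
Remaining violations: (18 − 5) × £7,040 = £91,520
Statutory damages: £13,000 + £91,520 = £104,520
Conduct not intentional: the in-lieu enhancement does not apply.
Actual plus statutory damages: £45,980 + £104,520 = £150,500
Attorney fees: 40% of £150,500 = £60,200
Total recovery: £150,500 + £60,200 = £210,700

£210,700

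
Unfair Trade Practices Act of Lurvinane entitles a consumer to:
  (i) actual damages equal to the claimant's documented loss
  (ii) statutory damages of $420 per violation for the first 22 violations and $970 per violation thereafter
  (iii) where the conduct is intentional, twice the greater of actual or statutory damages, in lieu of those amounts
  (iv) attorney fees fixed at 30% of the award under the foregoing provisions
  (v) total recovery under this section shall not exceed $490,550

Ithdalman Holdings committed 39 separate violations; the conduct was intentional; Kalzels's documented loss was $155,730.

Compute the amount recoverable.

$404,898

First 22 violations: 22 × $420 = $9,240
Remaining violations: (39 − 22) × $970 = $16,490
Statutory damages: $9,240 + $16,490 = $25,730
Greater of actual damages ($155,730) or statutory damages ($25,730): $155,730
Doubled: 2 × $155,730 = $311,460
Attorney fees: 30% of $311,460 = $93,438
Total before cap: $311,460 + $93,438 = $404,898
Cap at $490,550: $404,898 is within the cap, no reduction.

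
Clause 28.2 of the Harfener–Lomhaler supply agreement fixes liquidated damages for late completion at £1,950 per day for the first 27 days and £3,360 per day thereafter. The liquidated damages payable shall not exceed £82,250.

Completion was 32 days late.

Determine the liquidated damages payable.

First 27 days: 27 × £1,950 = £52,650
Remaining days: (32 − 27) × £3,360 = £16,800
Accrued per-day damages: £52,650 + £16,800 = £69,450
Cap at £82,250: £69,450 is within the cap, no reduction.

£69,450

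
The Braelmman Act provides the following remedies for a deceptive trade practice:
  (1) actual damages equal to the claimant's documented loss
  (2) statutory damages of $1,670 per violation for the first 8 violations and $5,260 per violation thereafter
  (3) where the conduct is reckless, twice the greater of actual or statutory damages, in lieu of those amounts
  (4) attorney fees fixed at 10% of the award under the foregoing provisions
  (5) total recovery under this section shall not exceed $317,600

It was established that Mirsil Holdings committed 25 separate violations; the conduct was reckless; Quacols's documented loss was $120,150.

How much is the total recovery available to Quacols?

$264,330

First 8 violations: 8 × $1,670 = $13,360
Remaining violations: (25 − 8) × $5,260 = $89,420
Statutory damages: $13,360 + $89,420 = $102,780
Greater of actual damages ($120,150) or statutory damages ($102,780): $120,150
Doubled: 2 × $120,150 = $240,300
Attorney fees: 10% of $240,300 = $24,030
Total before cap: $240,300 + $24,030 = $264,330
Cap at $317,600: $264,330 is within the cap, no reduction.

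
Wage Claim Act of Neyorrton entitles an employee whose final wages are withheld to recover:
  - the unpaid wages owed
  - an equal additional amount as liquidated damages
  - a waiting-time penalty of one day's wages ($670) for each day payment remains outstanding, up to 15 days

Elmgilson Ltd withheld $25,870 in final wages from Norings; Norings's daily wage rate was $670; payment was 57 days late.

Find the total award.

Total award: $61,790

Liquidated damages (equal amount): $25,870
Penalty days: min(57, 15) = 15
Waiting-time penalty: 15 × $670 = $10,050
Total award: $25,870 + $25,870 + $10,050 = $61,790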